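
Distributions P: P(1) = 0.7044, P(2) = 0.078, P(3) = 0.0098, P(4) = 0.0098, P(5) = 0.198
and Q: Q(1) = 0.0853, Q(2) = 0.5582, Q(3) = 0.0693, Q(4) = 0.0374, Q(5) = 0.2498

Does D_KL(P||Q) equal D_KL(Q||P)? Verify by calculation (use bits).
D_KL(P||Q) = 1.8110 bits, D_KL(Q||P) = 1.6766 bits. No — D_KL(P||Q) ≠ D_KL(Q||P) for this pair.

D_KL(P||Q) = Σ P(x) log₂(P(x)/Q(x))

Computing term by term:
  P(1)·log₂(P(1)/Q(1)) = 0.7044·log₂(0.7044/0.0853) = 2.14545
  P(2)·log₂(P(2)/Q(2)) = 0.078·log₂(0.078/0.5582) = -0.22146
  P(3)·log₂(P(3)/Q(3)) = 0.0098·log₂(0.0098/0.0693) = -0.02766
  P(4)·log₂(P(4)/Q(4)) = 0.0098·log₂(0.0098/0.0374) = -0.01894
  P(5)·log₂(P(5)/Q(5)) = 0.198·log₂(0.198/0.2498) = -0.06638

D_KL(P||Q) = 2.14545 - 0.22146 - 0.02766 - 0.01894 - 0.06638 = 1.81101 ≈ 1.8110 bits

D_KL(Q||P) = Σ Q(x) log₂(Q(x)/P(x))

Computing term by term:
  Q(1)·log₂(Q(1)/P(1)) = 0.0853·log₂(0.0853/0.7044) = -0.25980
  Q(2)·log₂(Q(2)/P(2)) = 0.5582·log₂(0.5582/0.078) = 1.58486
  Q(3)·log₂(Q(3)/P(3)) = 0.0693·log₂(0.0693/0.0098) = 0.19556
  Q(4)·log₂(Q(4)/P(4)) = 0.0374·log₂(0.0374/0.0098) = 0.07226
  Q(5)·log₂(Q(5)/P(5)) = 0.2498·log₂(0.2498/0.198) = 0.08375

D_KL(Q||P) = -0.25980 + 1.58486 + 0.19556 + 0.07226 + 0.08375 = 1.67663 ≈ 1.6766 bits

These are NOT equal (difference: 0.1344 bits). KL divergence is asymmetric: D_KL(P||Q) ≠ D_KL(Q||P) in general.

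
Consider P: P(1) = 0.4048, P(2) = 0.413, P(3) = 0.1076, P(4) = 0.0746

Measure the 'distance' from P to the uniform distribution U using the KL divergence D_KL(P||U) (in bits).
0.3195 bits

U(i) = 1/4 for all i

D_KL(P||U) = Σ P(x) log₂(P(x) / (1/4))
           = Σ P(x) log₂(P(x)) + log₂(4)
           = log₂(4) - H(P)

H(P) = -Σ P(x) log₂(P(x)):
  -P(1)·log₂(P(1)) = -(0.4048)·log₂(0.4048) = 0.52815
  -P(2)·log₂(P(2)) = -(0.413)·log₂(0.413) = 0.52690
  -P(3)·log₂(P(3)) = -(0.1076)·log₂(0.1076) = 0.34607
  -P(4)·log₂(P(4)) = -(0.0746)·log₂(0.0746) = 0.27935
H(P) = 0.52815 + 0.52690 + 0.34607 + 0.27935 = 1.68047 bits

log₂(4) = 2.00000 bits

D_KL(P||U) = 2.00000 - 1.68047 = 0.31953 ≈ 0.3195 bits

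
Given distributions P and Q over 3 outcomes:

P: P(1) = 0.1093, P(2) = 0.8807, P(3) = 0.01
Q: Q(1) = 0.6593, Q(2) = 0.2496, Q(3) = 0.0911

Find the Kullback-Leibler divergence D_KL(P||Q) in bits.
1.2868 bits

D_KL(P||Q) = Σ P(x) log₂(P(x)/Q(x))

Computing term by term:
  P(1)·log₂(P(1)/Q(1)) = 0.1093·log₂(0.1093/0.6593) = -0.28338
  P(2)·log₂(P(2)/Q(2)) = 0.8807·log₂(0.8807/0.2496) = 1.60202
  P(3)·log₂(P(3)/Q(3)) = 0.01·log₂(0.01/0.0911) = -0.03187

D_KL(P||Q) = -0.28338 + 1.60202 - 0.03187 = 1.28677 ≈ 1.2868 bits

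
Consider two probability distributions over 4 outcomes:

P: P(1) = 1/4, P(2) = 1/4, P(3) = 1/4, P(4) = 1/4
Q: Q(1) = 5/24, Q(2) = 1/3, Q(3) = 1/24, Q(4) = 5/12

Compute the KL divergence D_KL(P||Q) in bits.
0.4240 bits

D_KL(P||Q) = Σ P(x) log₂(P(x)/Q(x))

Computing term by term:
  P(1)·log₂(P(1)/Q(1)) = (1/4)·log₂((1/4)/(5/24)) = 0.06576
  P(2)·log₂(P(2)/Q(2)) = (1/4)·log₂((1/4)/(1/3)) = -0.10376
  P(3)·log₂(P(3)/Q(3)) = (1/4)·log₂((1/4)/(1/24)) = 0.64624
  P(4)·log₂(P(4)/Q(4)) = (1/4)·log₂((1/4)/(5/12)) = -0.18424

D_KL(P||Q) = 0.06576 - 0.10376 + 0.64624 - 0.18424 = 0.42400 ≈ 0.4240 bits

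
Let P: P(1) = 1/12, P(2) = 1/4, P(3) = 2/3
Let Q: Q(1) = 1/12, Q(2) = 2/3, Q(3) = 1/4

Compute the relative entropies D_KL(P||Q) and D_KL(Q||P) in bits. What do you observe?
D_KL(P||Q) = 0.5896 bits, D_KL(Q||P) = 0.5896 bits. The two directions give the same value here, because Q is a self-inverse relabeling of P; in general KL divergence is asymmetric.

D_KL(P||Q) = Σ P(x) log₂(P(x)/Q(x))

Computing term by term:
  P(1)·log₂(P(1)/Q(1)) = (1/12)·log₂((1/12)/(1/12)) = 0.00000
  P(2)·log₂(P(2)/Q(2)) = (1/4)·log₂((1/4)/(2/3)) = -0.35376
  P(3)·log₂(P(3)/Q(3)) = (2/3)·log₂((2/3)/(1/4)) = 0.94336

D_KL(P||Q) = 0.00000 - 0.35376 + 0.94336 = 0.58960 ≈ 0.5896 bits

D_KL(Q||P) = Σ Q(x) log₂(Q(x)/P(x))

Computing term by term:
  Q(1)·log₂(Q(1)/P(1)) = (1/12)·log₂((1/12)/(1/12)) = 0.00000
  Q(2)·log₂(Q(2)/P(2)) = (2/3)·log₂((2/3)/(1/4)) = 0.94336
  Q(3)·log₂(Q(3)/P(3)) = (1/4)·log₂((1/4)/(2/3)) = -0.35376

D_KL(Q||P) = 0.00000 + 0.94336 - 0.35376 = 0.58960 ≈ 0.5896 bits

These ARE equal here. Q is P with outcomes relabeled (Q(2) = P(3), Q(3) = P(2)) by a relabeling that is its own inverse, so the two sums contain exactly the same terms in a different order. This is a special case — KL divergence is not symmetric in general: D_KL(P||Q) ≠ D_KL(Q||P) for most P, Q.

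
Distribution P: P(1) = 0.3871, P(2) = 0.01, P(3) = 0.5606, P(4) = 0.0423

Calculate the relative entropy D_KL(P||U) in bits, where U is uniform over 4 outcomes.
0.7424 bits

U(i) = 1/4 for all i

D_KL(P||U) = Σ P(x) log₂(P(x) / (1/4))
           = Σ P(x) log₂(P(x)) + log₂(4)
           = log₂(4) - H(P)

H(P) = -Σ P(x) log₂(P(x)):
  -P(1)·log₂(P(1)) = -(0.3871)·log₂(0.3871) = 0.53003
  -P(2)·log₂(P(2)) = -(0.01)·log₂(0.01) = 0.06644
  -P(3)·log₂(P(3)) = -(0.5606)·log₂(0.5606) = 0.46808
  -P(4)·log₂(P(4)) = -(0.0423)·log₂(0.0423) = 0.19302
H(P) = 0.53003 + 0.06644 + 0.46808 + 0.19302 = 1.25757 bits

log₂(4) = 2.00000 bits

D_KL(P||U) = 2.00000 - 1.25757 = 0.74243 ≈ 0.7424 bits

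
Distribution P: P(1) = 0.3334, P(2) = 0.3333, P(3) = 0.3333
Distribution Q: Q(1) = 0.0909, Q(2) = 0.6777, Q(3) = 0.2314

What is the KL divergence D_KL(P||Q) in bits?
0.4593 bits

D_KL(P||Q) = Σ P(x) log₂(P(x)/Q(x))

Computing term by term:
  P(1)·log₂(P(1)/Q(1)) = 0.3334·log₂(0.3334/0.0909) = 0.62509
  P(2)·log₂(P(2)/Q(2)) = 0.3333·log₂(0.3333/0.6777) = -0.34124
  P(3)·log₂(P(3)/Q(3)) = 0.3333·log₂(0.3333/0.2314) = 0.17546

D_KL(P||Q) = 0.62509 - 0.34124 + 0.17546 = 0.45931 ≈ 0.4593 bits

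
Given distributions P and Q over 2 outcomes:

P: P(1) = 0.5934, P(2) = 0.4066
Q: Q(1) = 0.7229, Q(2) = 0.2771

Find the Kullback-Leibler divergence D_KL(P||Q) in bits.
0.0559 bits

D_KL(P||Q) = Σ P(x) log₂(P(x)/Q(x))

Computing term by term:
  P(1)·log₂(P(1)/Q(1)) = 0.5934·log₂(0.5934/0.7229) = -0.16900
  P(2)·log₂(P(2)/Q(2)) = 0.4066·log₂(0.4066/0.2771) = 0.22493

D_KL(P||Q) = -0.16900 + 0.22493 = 0.05593 ≈ 0.0559 bits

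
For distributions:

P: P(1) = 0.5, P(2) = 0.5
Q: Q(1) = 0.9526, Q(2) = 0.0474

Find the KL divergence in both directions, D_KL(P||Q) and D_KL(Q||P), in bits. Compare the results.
D_KL(P||Q) = 1.2345 bits, D_KL(Q||P) = 0.7248 bits. D_KL(P||Q) is larger than D_KL(Q||P) by 0.5097 bits; the two directions differ.

D_KL(P||Q) = Σ P(x) log₂(P(x)/Q(x))

Computing term by term:
  P(1)·log₂(P(1)/Q(1)) = 0.5·log₂(0.5/0.9526) = -0.46497
  P(2)·log₂(P(2)/Q(2)) = 0.5·log₂(0.5/0.0474) = 1.69948

D_KL(P||Q) = -0.46497 + 1.69948 = 1.23451 ≈ 1.2345 bits

D_KL(Q||P) = Σ Q(x) log₂(Q(x)/P(x))

Computing term by term:
  Q(1)·log₂(Q(1)/P(1)) = 0.9526·log₂(0.9526/0.5) = 0.88586
  Q(2)·log₂(Q(2)/P(2)) = 0.0474·log₂(0.0474/0.5) = -0.16111

D_KL(Q||P) = 0.88586 - 0.16111 = 0.72475 ≈ 0.7248 bits

These are NOT equal (difference: 0.5097 bits). KL divergence is asymmetric: D_KL(P||Q) ≠ D_KL(Q||P) in general.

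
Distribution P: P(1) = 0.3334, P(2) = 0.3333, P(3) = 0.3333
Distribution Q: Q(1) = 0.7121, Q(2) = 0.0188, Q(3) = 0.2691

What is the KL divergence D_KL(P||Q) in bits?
1.1204 bits

D_KL(P||Q) = Σ P(x) log₂(P(x)/Q(x))

Computing term by term:
  P(1)·log₂(P(1)/Q(1)) = 0.3334·log₂(0.3334/0.7121) = -0.36501
  P(2)·log₂(P(2)/Q(2)) = 0.3333·log₂(0.3333/0.0188) = 1.38253
  P(3)·log₂(P(3)/Q(3)) = 0.3333·log₂(0.3333/0.2691) = 0.10288

D_KL(P||Q) = -0.36501 + 1.38253 + 0.10288 = 1.12040 ≈ 1.1204 bits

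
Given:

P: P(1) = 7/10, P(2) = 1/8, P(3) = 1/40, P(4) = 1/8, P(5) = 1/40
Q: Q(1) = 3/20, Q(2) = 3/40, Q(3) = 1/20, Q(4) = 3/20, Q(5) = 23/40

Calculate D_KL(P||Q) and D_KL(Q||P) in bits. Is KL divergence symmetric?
D_KL(P||Q) = 1.4768 bits, D_KL(Q||P) = 2.3019 bits. No, KL divergence is not symmetric.

D_KL(P||Q) = Σ P(x) log₂(P(x)/Q(x))

Computing term by term:
  P(1)·log₂(P(1)/Q(1)) = (7/10)·log₂((7/10)/(3/20)) = 1.55567
  P(2)·log₂(P(2)/Q(2)) = (1/8)·log₂((1/8)/(3/40)) = 0.09212
  P(3)·log₂(P(3)/Q(3)) = (1/40)·log₂((1/40)/(1/20)) = -0.02500
  P(4)·log₂(P(4)/Q(4)) = (1/8)·log₂((1/8)/(3/20)) = -0.03288
  P(5)·log₂(P(5)/Q(5)) = (1/40)·log₂((1/40)/(23/40)) = -0.11309

D_KL(P||Q) = 1.55567 + 0.09212 - 0.02500 - 0.03288 - 0.11309 = 1.47682 ≈ 1.4768 bits

D_KL(Q||P) = Σ Q(x) log₂(Q(x)/P(x))

Computing term by term:
  Q(1)·log₂(Q(1)/P(1)) = (3/20)·log₂((3/20)/(7/10)) = -0.33336
  Q(2)·log₂(Q(2)/P(2)) = (3/40)·log₂((3/40)/(1/8)) = -0.05527
  Q(3)·log₂(Q(3)/P(3)) = (1/20)·log₂((1/20)/(1/40)) = 0.05000
  Q(4)·log₂(Q(4)/P(4)) = (3/20)·log₂((3/20)/(1/8)) = 0.03946
  Q(5)·log₂(Q(5)/P(5)) = (23/40)·log₂((23/40)/(1/40)) = 2.60105

D_KL(Q||P) = -0.33336 - 0.05527 + 0.05000 + 0.03946 + 2.60105 = 2.30188 ≈ 2.3019 bits

These are NOT equal (difference: 0.8251 bits). KL divergence is asymmetric: D_KL(P||Q) ≠ D_KL(Q||P) in general.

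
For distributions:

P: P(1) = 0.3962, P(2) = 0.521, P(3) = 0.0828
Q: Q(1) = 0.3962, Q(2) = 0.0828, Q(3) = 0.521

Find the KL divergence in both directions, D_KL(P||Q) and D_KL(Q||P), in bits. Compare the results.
D_KL(P||Q) = 1.1628 bits, D_KL(Q||P) = 1.1628 bits. The two directions give exactly the same value for this pair.

D_KL(P||Q) = Σ P(x) log₂(P(x)/Q(x))

Computing term by term:
  P(1)·log₂(P(1)/Q(1)) = 0.3962·log₂(0.3962/0.3962) = 0.00000
  P(2)·log₂(P(2)/Q(2)) = 0.521·log₂(0.521/0.0828) = 1.38252
  P(3)·log₂(P(3)/Q(3)) = 0.0828·log₂(0.0828/0.521) = -0.21972

D_KL(P||Q) = 0.00000 + 1.38252 - 0.21972 = 1.16280 ≈ 1.1628 bits

D_KL(Q||P) = Σ Q(x) log₂(Q(x)/P(x))

Computing term by term:
  Q(1)·log₂(Q(1)/P(1)) = 0.3962·log₂(0.3962/0.3962) = 0.00000
  Q(2)·log₂(Q(2)/P(2)) = 0.0828·log₂(0.0828/0.521) = -0.21972
  Q(3)·log₂(Q(3)/P(3)) = 0.521·log₂(0.521/0.0828) = 1.38252

D_KL(Q||P) = 0.00000 - 0.21972 + 1.38252 = 1.16280 ≈ 1.1628 bits

These ARE equal here. Q is P with outcomes relabeled (Q(2) = P(3), Q(3) = P(2)) by a relabeling that is its own inverse, so the two sums contain exactly the same terms in a different order. This is a special case — KL divergence is not symmetric in general: D_KL(P||Q) ≠ D_KL(Q||P) for most P, Q.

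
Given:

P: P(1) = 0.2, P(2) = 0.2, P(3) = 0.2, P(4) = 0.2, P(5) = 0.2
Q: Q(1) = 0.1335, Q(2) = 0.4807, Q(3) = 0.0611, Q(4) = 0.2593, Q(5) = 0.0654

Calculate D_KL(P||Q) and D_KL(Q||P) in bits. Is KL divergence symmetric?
D_KL(P||Q) = 0.4534 bits, D_KL(Q||P) = 0.4174 bits. No, KL divergence is not symmetric.

D_KL(P||Q) = Σ P(x) log₂(P(x)/Q(x))

Computing term by term:
  P(1)·log₂(P(1)/Q(1)) = 0.2·log₂(0.2/0.1335) = 0.11663
  P(2)·log₂(P(2)/Q(2)) = 0.2·log₂(0.2/0.4807) = -0.25303
  P(3)·log₂(P(3)/Q(3)) = 0.2·log₂(0.2/0.0611) = 0.34215
  P(4)·log₂(P(4)/Q(4)) = 0.2·log₂(0.2/0.2593) = -0.07492
  P(5)·log₂(P(5)/Q(5)) = 0.2·log₂(0.2/0.0654) = 0.32253

D_KL(P||Q) = 0.11663 - 0.25303 + 0.34215 - 0.07492 + 0.32253 = 0.45336 ≈ 0.4534 bits

D_KL(Q||P) = Σ Q(x) log₂(Q(x)/P(x))

Computing term by term:
  Q(1)·log₂(Q(1)/P(1)) = 0.1335·log₂(0.1335/0.2) = -0.07785
  Q(2)·log₂(Q(2)/P(2)) = 0.4807·log₂(0.4807/0.2) = 0.60815
  Q(3)·log₂(Q(3)/P(3)) = 0.0611·log₂(0.0611/0.2) = -0.10453
  Q(4)·log₂(Q(4)/P(4)) = 0.2593·log₂(0.2593/0.2) = 0.09714
  Q(5)·log₂(Q(5)/P(5)) = 0.0654·log₂(0.0654/0.2) = -0.10547

D_KL(Q||P) = -0.07785 + 0.60815 - 0.10453 + 0.09714 - 0.10547 = 0.41744 ≈ 0.4174 bits

These are NOT equal (difference: 0.0360 bits). KL divergence is asymmetric: D_KL(P||Q) ≠ D_KL(Q||P) in general.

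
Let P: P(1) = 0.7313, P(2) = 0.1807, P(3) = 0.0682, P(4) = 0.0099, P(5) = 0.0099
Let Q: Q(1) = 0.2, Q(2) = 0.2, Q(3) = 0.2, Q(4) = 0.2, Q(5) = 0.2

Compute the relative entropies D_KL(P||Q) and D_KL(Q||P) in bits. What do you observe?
D_KL(P||Q) = 1.1497 bits, D_KL(Q||P) = 1.7002 bits. The two directions give different values (D_KL(Q||P) exceeds D_KL(P||Q) by 0.5505 bits): KL divergence is asymmetric.

D_KL(P||Q) = Σ P(x) log₂(P(x)/Q(x))

Computing term by term:
  P(1)·log₂(P(1)/Q(1)) = 0.7313·log₂(0.7313/0.2) = 1.36787
  P(2)·log₂(P(2)/Q(2)) = 0.1807·log₂(0.1807/0.2) = -0.02646
  P(3)·log₂(P(3)/Q(3)) = 0.0682·log₂(0.0682/0.2) = -0.10586
  P(4)·log₂(P(4)/Q(4)) = 0.0099·log₂(0.0099/0.2) = -0.04293
  P(5)·log₂(P(5)/Q(5)) = 0.0099·log₂(0.0099/0.2) = -0.04293

D_KL(P||Q) = 1.36787 - 0.02646 - 0.10586 - 0.04293 - 0.04293 = 1.14969 ≈ 1.1497 bits

D_KL(Q||P) = Σ Q(x) log₂(Q(x)/P(x))

Computing term by term:
  Q(1)·log₂(Q(1)/P(1)) = 0.2·log₂(0.2/0.7313) = -0.37409
  Q(2)·log₂(Q(2)/P(2)) = 0.2·log₂(0.2/0.1807) = 0.02928
  Q(3)·log₂(Q(3)/P(3)) = 0.2·log₂(0.2/0.0682) = 0.31043
  Q(4)·log₂(Q(4)/P(4)) = 0.2·log₂(0.2/0.0099) = 0.86729
  Q(5)·log₂(Q(5)/P(5)) = 0.2·log₂(0.2/0.0099) = 0.86729

D_KL(Q||P) = -0.37409 + 0.02928 + 0.31043 + 0.86729 + 0.86729 = 1.70020 ≈ 1.7002 bits

These are NOT equal (difference: 0.5505 bits). KL divergence is asymmetric: D_KL(P||Q) ≠ D_KL(Q||P) in general.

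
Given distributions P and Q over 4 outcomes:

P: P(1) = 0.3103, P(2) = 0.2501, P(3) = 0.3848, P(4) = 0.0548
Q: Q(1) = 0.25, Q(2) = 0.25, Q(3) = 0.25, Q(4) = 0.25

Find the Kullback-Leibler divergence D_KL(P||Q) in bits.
0.2163 bits

D_KL(P||Q) = Σ P(x) log₂(P(x)/Q(x))

Computing term by term:
  P(1)·log₂(P(1)/Q(1)) = 0.3103·log₂(0.3103/0.25) = 0.09673
  P(2)·log₂(P(2)/Q(2)) = 0.2501·log₂(0.2501/0.25) = 0.00014
  P(3)·log₂(P(3)/Q(3)) = 0.3848·log₂(0.3848/0.25) = 0.23942
  P(4)·log₂(P(4)/Q(4)) = 0.0548·log₂(0.0548/0.25) = -0.11999

D_KL(P||Q) = 0.09673 + 0.00014 + 0.23942 - 0.11999 = 0.21630 ≈ 0.2163 bits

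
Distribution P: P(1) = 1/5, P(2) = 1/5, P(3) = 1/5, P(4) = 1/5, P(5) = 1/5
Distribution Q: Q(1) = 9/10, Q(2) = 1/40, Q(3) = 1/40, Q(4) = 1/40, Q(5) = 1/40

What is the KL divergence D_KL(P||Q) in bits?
1.9660 bits

D_KL(P||Q) = Σ P(x) log₂(P(x)/Q(x))

Computing term by term:
  P(1)·log₂(P(1)/Q(1)) = (1/5)·log₂((1/5)/(9/10)) = -0.43399
  P(2)·log₂(P(2)/Q(2)) = (1/5)·log₂((1/5)/(1/40)) = 0.60000
  P(3)·log₂(P(3)/Q(3)) = (1/5)·log₂((1/5)/(1/40)) = 0.60000
  P(4)·log₂(P(4)/Q(4)) = (1/5)·log₂((1/5)/(1/40)) = 0.60000
  P(5)·log₂(P(5)/Q(5)) = (1/5)·log₂((1/5)/(1/40)) = 0.60000

D_KL(P||Q) = -0.43399 + 0.60000 + 0.60000 + 0.60000 + 0.60000 = 1.96601 ≈ 1.9660 bits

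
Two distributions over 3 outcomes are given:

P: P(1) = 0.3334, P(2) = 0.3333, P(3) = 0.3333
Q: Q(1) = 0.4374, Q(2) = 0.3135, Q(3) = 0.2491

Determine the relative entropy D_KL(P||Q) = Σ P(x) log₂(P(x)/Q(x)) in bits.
0.0389 bits

D_KL(P||Q) = Σ P(x) log₂(P(x)/Q(x))

Computing term by term:
  P(1)·log₂(P(1)/Q(1)) = 0.3334·log₂(0.3334/0.4374) = -0.13059
  P(2)·log₂(P(2)/Q(2)) = 0.3333·log₂(0.3333/0.3135) = 0.02945
  P(3)·log₂(P(3)/Q(3)) = 0.3333·log₂(0.3333/0.2491) = 0.14002

D_KL(P||Q) = -0.13059 + 0.02945 + 0.14002 = 0.03888 ≈ 0.0389 bits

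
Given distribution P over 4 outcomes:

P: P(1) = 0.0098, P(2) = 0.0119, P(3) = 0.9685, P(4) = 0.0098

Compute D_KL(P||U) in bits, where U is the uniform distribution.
1.7484 bits

U(i) = 1/4 for all i

D_KL(P||U) = Σ P(x) log₂(P(x) / (1/4))
           = Σ P(x) log₂(P(x)) + log₂(4)
           = log₂(4) - H(P)

H(P) = -Σ P(x) log₂(P(x)):
  -P(1)·log₂(P(1)) = -(0.0098)·log₂(0.0098) = 0.06540
  -P(2)·log₂(P(2)) = -(0.0119)·log₂(0.0119) = 0.07608
  -P(3)·log₂(P(3)) = -(0.9685)·log₂(0.9685) = 0.04472
  -P(4)·log₂(P(4)) = -(0.0098)·log₂(0.0098) = 0.06540
H(P) = 0.06540 + 0.07608 + 0.04472 + 0.06540 = 0.25160 bits

log₂(4) = 2.00000 bits

D_KL(P||U) = 2.00000 - 0.25160 = 1.74840 ≈ 1.7484 bits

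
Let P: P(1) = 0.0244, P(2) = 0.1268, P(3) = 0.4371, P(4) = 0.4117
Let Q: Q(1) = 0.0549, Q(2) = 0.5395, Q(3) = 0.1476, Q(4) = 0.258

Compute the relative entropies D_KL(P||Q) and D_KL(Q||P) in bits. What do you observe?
D_KL(P||Q) = 0.6688 bits, D_KL(Q||P) = 0.7862 bits. The two directions give different values (D_KL(Q||P) exceeds D_KL(P||Q) by 0.1174 bits): KL divergence is asymmetric.

D_KL(P||Q) = Σ P(x) log₂(P(x)/Q(x))

Computing term by term:
  P(1)·log₂(P(1)/Q(1)) = 0.0244·log₂(0.0244/0.0549) = -0.02855
  P(2)·log₂(P(2)/Q(2)) = 0.1268·log₂(0.1268/0.5395) = -0.26489
  P(3)·log₂(P(3)/Q(3)) = 0.4371·log₂(0.4371/0.1476) = 0.68462
  P(4)·log₂(P(4)/Q(4)) = 0.4117·log₂(0.4117/0.258) = 0.27758

D_KL(P||Q) = -0.02855 - 0.26489 + 0.68462 + 0.27758 = 0.66876 ≈ 0.6688 bits

D_KL(Q||P) = Σ Q(x) log₂(Q(x)/P(x))

Computing term by term:
  Q(1)·log₂(Q(1)/P(1)) = 0.0549·log₂(0.0549/0.0244) = 0.06423
  Q(2)·log₂(Q(2)/P(2)) = 0.5395·log₂(0.5395/0.1268) = 1.12705
  Q(3)·log₂(Q(3)/P(3)) = 0.1476·log₂(0.1476/0.4371) = -0.23118
  Q(4)·log₂(Q(4)/P(4)) = 0.258·log₂(0.258/0.4117) = -0.17395

D_KL(Q||P) = 0.06423 + 1.12705 - 0.23118 - 0.17395 = 0.78615 ≈ 0.7862 bits

These are NOT equal (difference: 0.1174 bits). KL divergence is asymmetric: D_KL(P||Q) ≠ D_KL(Q||P) in general.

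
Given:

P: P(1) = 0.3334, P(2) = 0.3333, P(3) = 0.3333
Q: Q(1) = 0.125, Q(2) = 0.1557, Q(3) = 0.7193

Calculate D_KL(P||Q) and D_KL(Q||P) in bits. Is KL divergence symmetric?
D_KL(P||Q) = 0.4680 bits, D_KL(Q||P) = 0.4504 bits. No, KL divergence is not symmetric.

D_KL(P||Q) = Σ P(x) log₂(P(x)/Q(x))

Computing term by term:
  P(1)·log₂(P(1)/Q(1)) = 0.3334·log₂(0.3334/0.125) = 0.47187
  P(2)·log₂(P(2)/Q(2)) = 0.3333·log₂(0.3333/0.1557) = 0.36598
  P(3)·log₂(P(3)/Q(3)) = 0.3333·log₂(0.3333/0.7193) = -0.36989

D_KL(P||Q) = 0.47187 + 0.36598 - 0.36989 = 0.46796 ≈ 0.4680 bits

D_KL(Q||P) = Σ Q(x) log₂(Q(x)/P(x))

Computing term by term:
  Q(1)·log₂(Q(1)/P(1)) = 0.125·log₂(0.125/0.3334) = -0.17692
  Q(2)·log₂(Q(2)/P(2)) = 0.1557·log₂(0.1557/0.3333) = -0.17097
  Q(3)·log₂(Q(3)/P(3)) = 0.7193·log₂(0.7193/0.3333) = 0.79826

D_KL(Q||P) = -0.17692 - 0.17097 + 0.79826 = 0.45037 ≈ 0.4504 bits

These are NOT equal (difference: 0.0176 bits). KL divergence is asymmetric: D_KL(P||Q) ≠ D_KL(Q||P) in general.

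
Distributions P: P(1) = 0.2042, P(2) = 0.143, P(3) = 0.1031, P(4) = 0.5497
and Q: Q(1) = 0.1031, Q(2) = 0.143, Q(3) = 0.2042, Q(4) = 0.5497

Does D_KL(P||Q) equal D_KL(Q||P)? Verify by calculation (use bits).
D_KL(P||Q) = 0.0997 bits, D_KL(Q||P) = 0.0997 bits. Yes — for this pair D_KL(P||Q) = D_KL(Q||P).

D_KL(P||Q) = Σ P(x) log₂(P(x)/Q(x))

Computing term by term:
  P(1)·log₂(P(1)/Q(1)) = 0.2042·log₂(0.2042/0.1031) = 0.20133
  P(2)·log₂(P(2)/Q(2)) = 0.143·log₂(0.143/0.143) = 0.00000
  P(3)·log₂(P(3)/Q(3)) = 0.1031·log₂(0.1031/0.2042) = -0.10165
  P(4)·log₂(P(4)/Q(4)) = 0.5497·log₂(0.5497/0.5497) = 0.00000

D_KL(P||Q) = 0.20133 + 0.00000 - 0.10165 + 0.00000 = 0.09968 ≈ 0.0997 bits

D_KL(Q||P) = Σ Q(x) log₂(Q(x)/P(x))

Computing term by term:
  Q(1)·log₂(Q(1)/P(1)) = 0.1031·log₂(0.1031/0.2042) = -0.10165
  Q(2)·log₂(Q(2)/P(2)) = 0.143·log₂(0.143/0.143) = 0.00000
  Q(3)·log₂(Q(3)/P(3)) = 0.2042·log₂(0.2042/0.1031) = 0.20133
  Q(4)·log₂(Q(4)/P(4)) = 0.5497·log₂(0.5497/0.5497) = 0.00000

D_KL(Q||P) = -0.10165 + 0.00000 + 0.20133 + 0.00000 = 0.09968 ≈ 0.0997 bits

These ARE equal here. Q is P with outcomes relabeled (Q(1) = P(3), Q(3) = P(1)) by a relabeling that is its own inverse, so the two sums contain exactly the same terms in a different order. This is a special case — KL divergence is not symmetric in general: D_KL(P||Q) ≠ D_KL(Q||P) for most P, Q.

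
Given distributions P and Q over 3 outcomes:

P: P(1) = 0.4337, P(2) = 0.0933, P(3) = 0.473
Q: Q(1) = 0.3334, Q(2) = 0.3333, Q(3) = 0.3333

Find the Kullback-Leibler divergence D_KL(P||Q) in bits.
0.2321 bits

D_KL(P||Q) = Σ P(x) log₂(P(x)/Q(x))

Computing term by term:
  P(1)·log₂(P(1)/Q(1)) = 0.4337·log₂(0.4337/0.3334) = 0.16456
  P(2)·log₂(P(2)/Q(2)) = 0.0933·log₂(0.0933/0.3333) = -0.17138
  P(3)·log₂(P(3)/Q(3)) = 0.473·log₂(0.473/0.3333) = 0.23887

D_KL(P||Q) = 0.16456 - 0.17138 + 0.23887 = 0.23205 ≈ 0.2321 bits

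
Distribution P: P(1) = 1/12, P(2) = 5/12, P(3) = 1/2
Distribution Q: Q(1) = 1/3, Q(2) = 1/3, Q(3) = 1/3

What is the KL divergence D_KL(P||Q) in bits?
0.2600 bits

D_KL(P||Q) = Σ P(x) log₂(P(x)/Q(x))

Computing term by term:
  P(1)·log₂(P(1)/Q(1)) = (1/12)·log₂((1/12)/(1/3)) = -0.16667
  P(2)·log₂(P(2)/Q(2)) = (5/12)·log₂((5/12)/(1/3)) = 0.13414
  P(3)·log₂(P(3)/Q(3)) = (1/2)·log₂((1/2)/(1/3)) = 0.29248

D_KL(P||Q) = -0.16667 + 0.13414 + 0.29248 = 0.25995 ≈ 0.2600 bits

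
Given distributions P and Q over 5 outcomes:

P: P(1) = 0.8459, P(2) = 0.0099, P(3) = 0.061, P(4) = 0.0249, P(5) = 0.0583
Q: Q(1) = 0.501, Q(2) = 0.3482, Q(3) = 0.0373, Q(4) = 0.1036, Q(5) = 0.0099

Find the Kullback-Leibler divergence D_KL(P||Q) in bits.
0.7296 bits

D_KL(P||Q) = Σ P(x) log₂(P(x)/Q(x))

Computing term by term:
  P(1)·log₂(P(1)/Q(1)) = 0.8459·log₂(0.8459/0.501) = 0.63923
  P(2)·log₂(P(2)/Q(2)) = 0.0099·log₂(0.0099/0.3482) = -0.05085
  P(3)·log₂(P(3)/Q(3)) = 0.061·log₂(0.061/0.0373) = 0.04329
  P(4)·log₂(P(4)/Q(4)) = 0.0249·log₂(0.0249/0.1036) = -0.05121
  P(5)·log₂(P(5)/Q(5)) = 0.0583·log₂(0.0583/0.0099) = 0.14913

D_KL(P||Q) = 0.63923 - 0.05085 + 0.04329 - 0.05121 + 0.14913 = 0.72959 ≈ 0.7296 bits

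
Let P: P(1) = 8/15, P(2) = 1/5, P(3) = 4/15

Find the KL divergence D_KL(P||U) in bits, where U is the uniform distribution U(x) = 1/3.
0.1284 bits

U(i) = 1/3 for all i

D_KL(P||U) = Σ P(x) log₂(P(x) / (1/3))
           = Σ P(x) log₂(P(x)) + log₂(3)
           = log₂(3) - H(P)

H(P) = -Σ P(x) log₂(P(x)):
  -P(1)·log₂(P(1)) = -(8/15)·log₂(8/15) = 0.48367
  -P(2)·log₂(P(2)) = -(1/5)·log₂(1/5) = 0.46439
  -P(3)·log₂(P(3)) = -(4/15)·log₂(4/15) = 0.50850
H(P) = 0.48367 + 0.46439 + 0.50850 = 1.45656 bits

log₂(3) = 1.58496 bits

D_KL(P||U) = 1.58496 - 1.45656 = 0.12840 ≈ 0.1284 bits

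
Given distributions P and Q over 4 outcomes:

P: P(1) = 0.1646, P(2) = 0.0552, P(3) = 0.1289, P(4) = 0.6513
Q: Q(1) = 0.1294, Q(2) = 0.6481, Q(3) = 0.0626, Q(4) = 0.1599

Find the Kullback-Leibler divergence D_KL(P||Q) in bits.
1.3149 bits

D_KL(P||Q) = Σ P(x) log₂(P(x)/Q(x))

Computing term by term:
  P(1)·log₂(P(1)/Q(1)) = 0.1646·log₂(0.1646/0.1294) = 0.05714
  P(2)·log₂(P(2)/Q(2)) = 0.0552·log₂(0.0552/0.6481) = -0.19615
  P(3)·log₂(P(3)/Q(3)) = 0.1289·log₂(0.1289/0.0626) = 0.13432
  P(4)·log₂(P(4)/Q(4)) = 0.6513·log₂(0.6513/0.1599) = 1.31963

D_KL(P||Q) = 0.05714 - 0.19615 + 0.13432 + 1.31963 = 1.31494 ≈ 1.3149 bits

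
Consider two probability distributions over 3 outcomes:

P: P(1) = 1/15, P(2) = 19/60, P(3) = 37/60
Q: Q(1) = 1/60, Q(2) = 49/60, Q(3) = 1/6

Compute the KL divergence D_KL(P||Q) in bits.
0.8645 bits

D_KL(P||Q) = Σ P(x) log₂(P(x)/Q(x))

Computing term by term:
  P(1)·log₂(P(1)/Q(1)) = (1/15)·log₂((1/15)/(1/60)) = 0.13333
  P(2)·log₂(P(2)/Q(2)) = (19/60)·log₂((19/60)/(49/60)) = -0.43281
  P(3)·log₂(P(3)/Q(3)) = (37/60)·log₂((37/60)/(1/6)) = 1.16397

D_KL(P||Q) = 0.13333 - 0.43281 + 1.16397 = 0.86449 ≈ 0.8645 bits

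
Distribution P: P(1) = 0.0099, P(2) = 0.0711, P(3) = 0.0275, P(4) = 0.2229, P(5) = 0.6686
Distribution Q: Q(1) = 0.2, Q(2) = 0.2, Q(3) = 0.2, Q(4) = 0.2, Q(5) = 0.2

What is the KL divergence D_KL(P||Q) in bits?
0.9713 bits

D_KL(P||Q) = Σ P(x) log₂(P(x)/Q(x))

Computing term by term:
  P(1)·log₂(P(1)/Q(1)) = 0.0099·log₂(0.0099/0.2) = -0.04293
  P(2)·log₂(P(2)/Q(2)) = 0.0711·log₂(0.0711/0.2) = -0.10609
  P(3)·log₂(P(3)/Q(3)) = 0.0275·log₂(0.0275/0.2) = -0.07872
  P(4)·log₂(P(4)/Q(4)) = 0.2229·log₂(0.2229/0.2) = 0.03486
  P(5)·log₂(P(5)/Q(5)) = 0.6686·log₂(0.6686/0.2) = 1.16413

D_KL(P||Q) = -0.04293 - 0.10609 - 0.07872 + 0.03486 + 1.16413 = 0.97125 ≈ 0.9713 bits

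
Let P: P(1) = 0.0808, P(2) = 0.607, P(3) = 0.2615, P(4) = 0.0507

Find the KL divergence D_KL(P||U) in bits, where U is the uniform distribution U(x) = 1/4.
0.5454 bits

U(i) = 1/4 for all i

D_KL(P||U) = Σ P(x) log₂(P(x) / (1/4))
           = Σ P(x) log₂(P(x)) + log₂(4)
           = log₂(4) - H(P)

H(P) = -Σ P(x) log₂(P(x)):
  -P(1)·log₂(P(1)) = -(0.0808)·log₂(0.0808) = 0.29326
  -P(2)·log₂(P(2)) = -(0.607)·log₂(0.607) = 0.43718
  -P(3)·log₂(P(3)) = -(0.2615)·log₂(0.2615) = 0.50603
  -P(4)·log₂(P(4)) = -(0.0507)·log₂(0.0507) = 0.21810
H(P) = 0.29326 + 0.43718 + 0.50603 + 0.21810 = 1.45457 bits

log₂(4) = 2.00000 bits

D_KL(P||U) = 2.00000 - 1.45457 = 0.54543 ≈ 0.5454 bits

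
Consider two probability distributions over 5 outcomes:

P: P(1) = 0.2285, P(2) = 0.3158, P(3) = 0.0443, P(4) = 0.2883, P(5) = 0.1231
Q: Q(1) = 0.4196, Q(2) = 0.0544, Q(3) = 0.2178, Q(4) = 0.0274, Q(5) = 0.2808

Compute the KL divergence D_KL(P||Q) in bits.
1.3316 bits

D_KL(P||Q) = Σ P(x) log₂(P(x)/Q(x))

Computing term by term:
  P(1)·log₂(P(1)/Q(1)) = 0.2285·log₂(0.2285/0.4196) = -0.20035
  P(2)·log₂(P(2)/Q(2)) = 0.3158·log₂(0.3158/0.0544) = 0.80129
  P(3)·log₂(P(3)/Q(3)) = 0.0443·log₂(0.0443/0.2178) = -0.10178
  P(4)·log₂(P(4)/Q(4)) = 0.2883·log₂(0.2883/0.0274) = 0.97887
  P(5)·log₂(P(5)/Q(5)) = 0.1231·log₂(0.1231/0.2808) = -0.14645

D_KL(P||Q) = -0.20035 + 0.80129 - 0.10178 + 0.97887 - 0.14645 = 1.33158 ≈ 1.3316 bits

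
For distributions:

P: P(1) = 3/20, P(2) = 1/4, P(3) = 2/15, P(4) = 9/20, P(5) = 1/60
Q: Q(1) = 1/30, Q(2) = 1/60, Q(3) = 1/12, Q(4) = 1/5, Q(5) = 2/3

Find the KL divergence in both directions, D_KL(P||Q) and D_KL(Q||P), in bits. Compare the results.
D_KL(P||Q) = 1.8304 bits, D_KL(Q||P) = 3.1200 bits. D_KL(Q||P) is larger than D_KL(P||Q) by 1.2896 bits; the two directions differ.

D_KL(P||Q) = Σ P(x) log₂(P(x)/Q(x))

Computing term by term:
  P(1)·log₂(P(1)/Q(1)) = (3/20)·log₂((3/20)/(1/30)) = 0.32549
  P(2)·log₂(P(2)/Q(2)) = (1/4)·log₂((1/4)/(1/60)) = 0.97672
  P(3)·log₂(P(3)/Q(3)) = (2/15)·log₂((2/15)/(1/12)) = 0.09041
  P(4)·log₂(P(4)/Q(4)) = (9/20)·log₂((9/20)/(1/5)) = 0.52647
  P(5)·log₂(P(5)/Q(5)) = (1/60)·log₂((1/60)/(2/3)) = -0.08870

D_KL(P||Q) = 0.32549 + 0.97672 + 0.09041 + 0.52647 - 0.08870 = 1.83039 ≈ 1.8304 bits

D_KL(Q||P) = Σ Q(x) log₂(Q(x)/P(x))

Computing term by term:
  Q(1)·log₂(Q(1)/P(1)) = (1/30)·log₂((1/30)/(3/20)) = -0.07233
  Q(2)·log₂(Q(2)/P(2)) = (1/60)·log₂((1/60)/(1/4)) = -0.06511
  Q(3)·log₂(Q(3)/P(3)) = (1/12)·log₂((1/12)/(2/15)) = -0.05651
  Q(4)·log₂(Q(4)/P(4)) = (1/5)·log₂((1/5)/(9/20)) = -0.23399
  Q(5)·log₂(Q(5)/P(5)) = (2/3)·log₂((2/3)/(1/60)) = 3.54795

D_KL(Q||P) = -0.07233 - 0.06511 - 0.05651 - 0.23399 + 3.54795 = 3.12001 ≈ 3.1200 bits

These are NOT equal (difference: 1.2896 bits). KL divergence is asymmetric: D_KL(P||Q) ≠ D_KL(Q||P) in general.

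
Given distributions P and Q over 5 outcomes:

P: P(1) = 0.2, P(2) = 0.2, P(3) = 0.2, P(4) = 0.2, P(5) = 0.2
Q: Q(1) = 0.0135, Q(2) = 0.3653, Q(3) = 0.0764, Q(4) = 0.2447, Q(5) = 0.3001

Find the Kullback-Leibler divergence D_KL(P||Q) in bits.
0.7064 bits

D_KL(P||Q) = Σ P(x) log₂(P(x)/Q(x))

Computing term by term:
  P(1)·log₂(P(1)/Q(1)) = 0.2·log₂(0.2/0.0135) = 0.77779
  P(2)·log₂(P(2)/Q(2)) = 0.2·log₂(0.2/0.3653) = -0.17382
  P(3)·log₂(P(3)/Q(3)) = 0.2·log₂(0.2/0.0764) = 0.27767
  P(4)·log₂(P(4)/Q(4)) = 0.2·log₂(0.2/0.2447) = -0.05820
  P(5)·log₂(P(5)/Q(5)) = 0.2·log₂(0.2/0.3001) = -0.11709

D_KL(P||Q) = 0.77779 - 0.17382 + 0.27767 - 0.05820 - 0.11709 = 0.70635 ≈ 0.7064 bits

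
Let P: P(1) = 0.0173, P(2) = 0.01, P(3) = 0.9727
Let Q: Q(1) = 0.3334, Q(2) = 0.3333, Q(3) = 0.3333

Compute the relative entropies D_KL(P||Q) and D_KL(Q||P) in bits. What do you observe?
D_KL(P||Q) = 1.3786 bits, D_KL(Q||P) = 2.5942 bits. The two directions give different values (D_KL(Q||P) exceeds D_KL(P||Q) by 1.2156 bits): KL divergence is asymmetric.

D_KL(P||Q) = Σ P(x) log₂(P(x)/Q(x))

Computing term by term:
  P(1)·log₂(P(1)/Q(1)) = 0.0173·log₂(0.0173/0.3334) = -0.07384
  P(2)·log₂(P(2)/Q(2)) = 0.01·log₂(0.01/0.3333) = -0.05059
  P(3)·log₂(P(3)/Q(3)) = 0.9727·log₂(0.9727/0.3333) = 1.50299

D_KL(P||Q) = -0.07384 - 0.05059 + 1.50299 = 1.37856 ≈ 1.3786 bits

D_KL(Q||P) = Σ Q(x) log₂(Q(x)/P(x))

Computing term by term:
  Q(1)·log₂(Q(1)/P(1)) = 0.3334·log₂(0.3334/0.0173) = 1.42309
  Q(2)·log₂(Q(2)/P(2)) = 0.3333·log₂(0.3333/0.01) = 1.68608
  Q(3)·log₂(Q(3)/P(3)) = 0.3333·log₂(0.3333/0.9727) = -0.51501

D_KL(Q||P) = 1.42309 + 1.68608 - 0.51501 = 2.59416 ≈ 2.5942 bits

These are NOT equal (difference: 1.2156 bits). KL divergence is asymmetric: D_KL(P||Q) ≠ D_KL(Q||P) in general.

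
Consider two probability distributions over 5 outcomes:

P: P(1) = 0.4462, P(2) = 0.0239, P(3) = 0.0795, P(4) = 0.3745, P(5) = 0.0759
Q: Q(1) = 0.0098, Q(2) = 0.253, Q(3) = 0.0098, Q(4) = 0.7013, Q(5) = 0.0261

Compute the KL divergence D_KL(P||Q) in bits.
2.3947 bits

D_KL(P||Q) = Σ P(x) log₂(P(x)/Q(x))

Computing term by term:
  P(1)·log₂(P(1)/Q(1)) = 0.4462·log₂(0.4462/0.0098) = 2.45801
  P(2)·log₂(P(2)/Q(2)) = 0.0239·log₂(0.0239/0.253) = -0.08136
  P(3)·log₂(P(3)/Q(3)) = 0.0795·log₂(0.0795/0.0098) = 0.24010
  P(4)·log₂(P(4)/Q(4)) = 0.3745·log₂(0.3745/0.7013) = -0.33895
  P(5)·log₂(P(5)/Q(5)) = 0.0759·log₂(0.0759/0.0261) = 0.11689

D_KL(P||Q) = 2.45801 - 0.08136 + 0.24010 - 0.33895 + 0.11689 = 2.39469 ≈ 2.3947 bits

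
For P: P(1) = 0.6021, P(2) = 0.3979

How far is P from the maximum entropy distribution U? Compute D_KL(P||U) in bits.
0.0303 bits

U(i) = 1/2 for all i

D_KL(P||U) = Σ P(x) log₂(P(x) / (1/2))
           = Σ P(x) log₂(P(x)) + log₂(2)
           = log₂(2) - H(P)

H(P) = -Σ P(x) log₂(P(x)):
  -P(1)·log₂(P(1)) = -(0.6021)·log₂(0.6021) = 0.44069
  -P(2)·log₂(P(2)) = -(0.3979)·log₂(0.3979) = 0.52902
H(P) = 0.44069 + 0.52902 = 0.96971 bits

log₂(2) = 1.00000 bits

D_KL(P||U) = 1.00000 - 0.96971 = 0.03029 ≈ 0.0303 bits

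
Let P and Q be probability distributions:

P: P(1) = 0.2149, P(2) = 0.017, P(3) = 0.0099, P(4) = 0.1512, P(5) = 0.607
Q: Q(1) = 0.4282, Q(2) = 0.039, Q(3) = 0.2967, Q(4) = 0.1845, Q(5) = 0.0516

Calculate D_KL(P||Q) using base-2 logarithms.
1.8326 bits

D_KL(P||Q) = Σ P(x) log₂(P(x)/Q(x))

Computing term by term:
  P(1)·log₂(P(1)/Q(1)) = 0.2149·log₂(0.2149/0.4282) = -0.21374
  P(2)·log₂(P(2)/Q(2)) = 0.017·log₂(0.017/0.039) = -0.02036
  P(3)·log₂(P(3)/Q(3)) = 0.0099·log₂(0.0099/0.2967) = -0.04856
  P(4)·log₂(P(4)/Q(4)) = 0.1512·log₂(0.1512/0.1845) = -0.04342
  P(5)·log₂(P(5)/Q(5)) = 0.607·log₂(0.607/0.0516) = 2.15865

D_KL(P||Q) = -0.21374 - 0.02036 - 0.04856 - 0.04342 + 2.15865 = 1.83257 ≈ 1.8326 bits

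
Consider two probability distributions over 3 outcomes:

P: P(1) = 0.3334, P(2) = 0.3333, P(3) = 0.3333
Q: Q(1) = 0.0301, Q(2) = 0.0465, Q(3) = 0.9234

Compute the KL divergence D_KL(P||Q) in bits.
1.6138 bits

D_KL(P||Q) = Σ P(x) log₂(P(x)/Q(x))

Computing term by term:
  P(1)·log₂(P(1)/Q(1)) = 0.3334·log₂(0.3334/0.0301) = 1.15670
  P(2)·log₂(P(2)/Q(2)) = 0.3333·log₂(0.3333/0.0465) = 0.94708
  P(3)·log₂(P(3)/Q(3)) = 0.3333·log₂(0.3333/0.9234) = -0.49000

D_KL(P||Q) = 1.15670 + 0.94708 - 0.49000 = 1.61378 ≈ 1.6138 bits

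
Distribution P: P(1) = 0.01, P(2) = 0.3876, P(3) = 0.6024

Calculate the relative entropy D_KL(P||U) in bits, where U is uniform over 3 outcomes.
0.5481 bits

U(i) = 1/3 for all i

D_KL(P||U) = Σ P(x) log₂(P(x) / (1/3))
           = Σ P(x) log₂(P(x)) + log₂(3)
           = log₂(3) - H(P)

H(P) = -Σ P(x) log₂(P(x)):
  -P(1)·log₂(P(1)) = -(0.01)·log₂(0.01) = 0.06644
  -P(2)·log₂(P(2)) = -(0.3876)·log₂(0.3876) = 0.52999
  -P(3)·log₂(P(3)) = -(0.6024)·log₂(0.6024) = 0.44048
H(P) = 0.06644 + 0.52999 + 0.44048 = 1.03691 bits

log₂(3) = 1.58496 bits

D_KL(P||U) = 1.58496 - 1.03691 = 0.54805 ≈ 0.5481 bits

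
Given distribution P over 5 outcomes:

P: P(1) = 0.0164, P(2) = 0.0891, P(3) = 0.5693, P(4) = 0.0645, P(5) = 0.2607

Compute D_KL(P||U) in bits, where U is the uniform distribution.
0.6905 bits

U(i) = 1/5 for all i

D_KL(P||U) = Σ P(x) log₂(P(x) / (1/5))
           = Σ P(x) log₂(P(x)) + log₂(5)
           = log₂(5) - H(P)

H(P) = -Σ P(x) log₂(P(x)):
  -P(1)·log₂(P(1)) = -(0.0164)·log₂(0.0164) = 0.09725
  -P(2)·log₂(P(2)) = -(0.0891)·log₂(0.0891) = 0.31082
  -P(3)·log₂(P(3)) = -(0.5693)·log₂(0.5693) = 0.46269
  -P(4)·log₂(P(4)) = -(0.0645)·log₂(0.0645) = 0.25507
  -P(5)·log₂(P(5)) = -(0.2607)·log₂(0.2607) = 0.50564
H(P) = 0.09725 + 0.31082 + 0.46269 + 0.25507 + 0.50564 = 1.63147 bits

log₂(5) = 2.32193 bits

D_KL(P||U) = 2.32193 - 1.63147 = 0.69046 ≈ 0.6905 bits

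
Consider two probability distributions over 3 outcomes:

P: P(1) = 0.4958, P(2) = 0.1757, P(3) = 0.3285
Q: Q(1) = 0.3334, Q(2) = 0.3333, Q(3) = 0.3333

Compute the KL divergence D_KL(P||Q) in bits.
0.1147 bits

D_KL(P||Q) = Σ P(x) log₂(P(x)/Q(x))

Computing term by term:
  P(1)·log₂(P(1)/Q(1)) = 0.4958·log₂(0.4958/0.3334) = 0.28385
  P(2)·log₂(P(2)/Q(2)) = 0.1757·log₂(0.1757/0.3333) = -0.16230
  P(3)·log₂(P(3)/Q(3)) = 0.3285·log₂(0.3285/0.3333) = -0.00687

D_KL(P||Q) = 0.28385 - 0.16230 - 0.00687 = 0.11468 ≈ 0.1147 bits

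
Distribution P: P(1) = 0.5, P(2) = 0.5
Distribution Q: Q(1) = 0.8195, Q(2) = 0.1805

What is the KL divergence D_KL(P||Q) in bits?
0.3786 bits

D_KL(P||Q) = Σ P(x) log₂(P(x)/Q(x))

Computing term by term:
  P(1)·log₂(P(1)/Q(1)) = 0.5·log₂(0.5/0.8195) = -0.35641
  P(2)·log₂(P(2)/Q(2)) = 0.5·log₂(0.5/0.1805) = 0.73496

D_KL(P||Q) = -0.35641 + 0.73496 = 0.37855 ≈ 0.3786 bits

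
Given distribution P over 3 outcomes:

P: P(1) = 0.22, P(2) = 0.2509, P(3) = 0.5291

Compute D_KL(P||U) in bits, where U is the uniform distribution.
0.1180 bits

U(i) = 1/3 for all i

D_KL(P||U) = Σ P(x) log₂(P(x) / (1/3))
           = Σ P(x) log₂(P(x)) + log₂(3)
           = log₂(3) - H(P)

H(P) = -Σ P(x) log₂(P(x)):
  -P(1)·log₂(P(1)) = -(0.22)·log₂(0.22) = 0.48057
  -P(2)·log₂(P(2)) = -(0.2509)·log₂(0.2509) = 0.50050
  -P(3)·log₂(P(3)) = -(0.5291)·log₂(0.5291) = 0.48592
H(P) = 0.48057 + 0.50050 + 0.48592 = 1.46699 bits

log₂(3) = 1.58496 bits

D_KL(P||U) = 1.58496 - 1.46699 = 0.11797 ≈ 0.1180 bits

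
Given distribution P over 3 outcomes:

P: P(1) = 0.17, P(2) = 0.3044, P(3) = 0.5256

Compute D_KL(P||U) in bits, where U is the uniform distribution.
0.1403 bits

U(i) = 1/3 for all i

D_KL(P||U) = Σ P(x) log₂(P(x) / (1/3))
           = Σ P(x) log₂(P(x)) + log₂(3)
           = log₂(3) - H(P)

H(P) = -Σ P(x) log₂(P(x)):
  -P(1)·log₂(P(1)) = -(0.17)·log₂(0.17) = 0.43459
  -P(2)·log₂(P(2)) = -(0.3044)·log₂(0.3044) = 0.52234
  -P(3)·log₂(P(3)) = -(0.5256)·log₂(0.5256) = 0.48774
H(P) = 0.43459 + 0.52234 + 0.48774 = 1.44467 bits

log₂(3) = 1.58496 bits

D_KL(P||U) = 1.58496 - 1.44467 = 0.14029 ≈ 0.1403 bits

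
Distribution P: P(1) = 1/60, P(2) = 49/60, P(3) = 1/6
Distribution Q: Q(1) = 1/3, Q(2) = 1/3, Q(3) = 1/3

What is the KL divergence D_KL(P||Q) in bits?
0.8171 bits

D_KL(P||Q) = Σ P(x) log₂(P(x)/Q(x))

Computing term by term:
  P(1)·log₂(P(1)/Q(1)) = (1/60)·log₂((1/60)/(1/3)) = -0.07203
  P(2)·log₂(P(2)/Q(2)) = (49/60)·log₂((49/60)/(1/3)) = 1.05577
  P(3)·log₂(P(3)/Q(3)) = (1/6)·log₂((1/6)/(1/3)) = -0.16667

D_KL(P||Q) = -0.07203 + 1.05577 - 0.16667 = 0.81707 ≈ 0.8171 bits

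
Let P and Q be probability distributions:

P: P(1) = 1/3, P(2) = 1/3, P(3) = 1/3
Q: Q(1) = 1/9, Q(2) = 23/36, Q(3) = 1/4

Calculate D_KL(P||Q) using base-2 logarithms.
0.3538 bits

D_KL(P||Q) = Σ P(x) log₂(P(x)/Q(x))

Computing term by term:
  P(1)·log₂(P(1)/Q(1)) = (1/3)·log₂((1/3)/(1/9)) = 0.52832
  P(2)·log₂(P(2)/Q(2)) = (1/3)·log₂((1/3)/(23/36)) = -0.31287
  P(3)·log₂(P(3)/Q(3)) = (1/3)·log₂((1/3)/(1/4)) = 0.13835

D_KL(P||Q) = 0.52832 - 0.31287 + 0.13835 = 0.35380 ≈ 0.3538 bits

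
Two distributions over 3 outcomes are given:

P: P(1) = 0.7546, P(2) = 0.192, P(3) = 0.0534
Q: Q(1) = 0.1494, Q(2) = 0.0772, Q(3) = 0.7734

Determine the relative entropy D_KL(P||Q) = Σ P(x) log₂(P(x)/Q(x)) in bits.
1.8096 bits

D_KL(P||Q) = Σ P(x) log₂(P(x)/Q(x))

Computing term by term:
  P(1)·log₂(P(1)/Q(1)) = 0.7546·log₂(0.7546/0.1494) = 1.76315
  P(2)·log₂(P(2)/Q(2)) = 0.192·log₂(0.192/0.0772) = 0.25237
  P(3)·log₂(P(3)/Q(3)) = 0.0534·log₂(0.0534/0.7734) = -0.20593

D_KL(P||Q) = 1.76315 + 0.25237 - 0.20593 = 1.80959 ≈ 1.8096 bits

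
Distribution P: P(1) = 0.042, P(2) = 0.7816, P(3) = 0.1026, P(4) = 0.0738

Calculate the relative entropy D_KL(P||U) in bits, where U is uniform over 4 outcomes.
0.9155 bits

U(i) = 1/4 for all i

D_KL(P||U) = Σ P(x) log₂(P(x) / (1/4))
           = Σ P(x) log₂(P(x)) + log₂(4)
           = log₂(4) - H(P)

H(P) = -Σ P(x) log₂(P(x)):
  -P(1)·log₂(P(1)) = -(0.042)·log₂(0.042) = 0.19209
  -P(2)·log₂(P(2)) = -(0.7816)·log₂(0.7816) = 0.27786
  -P(3)·log₂(P(3)) = -(0.1026)·log₂(0.1026) = 0.33703
  -P(4)·log₂(P(4)) = -(0.0738)·log₂(0.0738) = 0.27751
H(P) = 0.19209 + 0.27786 + 0.33703 + 0.27751 = 1.08449 bits

log₂(4) = 2.00000 bits

D_KL(P||U) = 2.00000 - 1.08449 = 0.91551 ≈ 0.9155 bits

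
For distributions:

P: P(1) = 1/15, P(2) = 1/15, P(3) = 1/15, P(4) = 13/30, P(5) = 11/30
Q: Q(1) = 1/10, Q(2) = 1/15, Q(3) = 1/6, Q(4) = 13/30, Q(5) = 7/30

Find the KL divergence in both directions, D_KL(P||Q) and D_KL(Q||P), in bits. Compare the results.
D_KL(P||Q) = 0.1120 bits, D_KL(Q||P) = 0.1267 bits. D_KL(Q||P) is larger than D_KL(P||Q) by 0.0147 bits; the two directions differ.

D_KL(P||Q) = Σ P(x) log₂(P(x)/Q(x))

Computing term by term:
  P(1)·log₂(P(1)/Q(1)) = (1/15)·log₂((1/15)/(1/10)) = -0.03900
  P(2)·log₂(P(2)/Q(2)) = (1/15)·log₂((1/15)/(1/15)) = 0.00000
  P(3)·log₂(P(3)/Q(3)) = (1/15)·log₂((1/15)/(1/6)) = -0.08813
  P(4)·log₂(P(4)/Q(4)) = (13/30)·log₂((13/30)/(13/30)) = 0.00000
  P(5)·log₂(P(5)/Q(5)) = (11/30)·log₂((11/30)/(7/30)) = 0.23909

D_KL(P||Q) = -0.03900 + 0.00000 - 0.08813 + 0.00000 + 0.23909 = 0.11196 ≈ 0.1120 bits

D_KL(Q||P) = Σ Q(x) log₂(Q(x)/P(x))

Computing term by term:
  Q(1)·log₂(Q(1)/P(1)) = (1/10)·log₂((1/10)/(1/15)) = 0.05850
  Q(2)·log₂(Q(2)/P(2)) = (1/15)·log₂((1/15)/(1/15)) = 0.00000
  Q(3)·log₂(Q(3)/P(3)) = (1/6)·log₂((1/6)/(1/15)) = 0.22032
  Q(4)·log₂(Q(4)/P(4)) = (13/30)·log₂((13/30)/(13/30)) = 0.00000
  Q(5)·log₂(Q(5)/P(5)) = (7/30)·log₂((7/30)/(11/30)) = -0.15215

D_KL(Q||P) = 0.05850 + 0.00000 + 0.22032 + 0.00000 - 0.15215 = 0.12667 ≈ 0.1267 bits

These are NOT equal (difference: 0.0147 bits). KL divergence is asymmetric: D_KL(P||Q) ≠ D_KL(Q||P) in general.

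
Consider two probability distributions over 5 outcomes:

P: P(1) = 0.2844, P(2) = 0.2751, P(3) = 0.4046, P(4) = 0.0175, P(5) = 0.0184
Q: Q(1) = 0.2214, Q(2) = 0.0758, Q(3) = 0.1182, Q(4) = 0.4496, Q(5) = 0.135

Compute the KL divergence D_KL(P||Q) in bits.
1.1978 bits

D_KL(P||Q) = Σ P(x) log₂(P(x)/Q(x))

Computing term by term:
  P(1)·log₂(P(1)/Q(1)) = 0.2844·log₂(0.2844/0.2214) = 0.10274
  P(2)·log₂(P(2)/Q(2)) = 0.2751·log₂(0.2751/0.0758) = 0.51160
  P(3)·log₂(P(3)/Q(3)) = 0.4046·log₂(0.4046/0.1182) = 0.71827
  P(4)·log₂(P(4)/Q(4)) = 0.0175·log₂(0.0175/0.4496) = -0.08196
  P(5)·log₂(P(5)/Q(5)) = 0.0184·log₂(0.0184/0.135) = -0.05290

D_KL(P||Q) = 0.10274 + 0.51160 + 0.71827 - 0.08196 - 0.05290 = 1.19775 ≈ 1.1978 bits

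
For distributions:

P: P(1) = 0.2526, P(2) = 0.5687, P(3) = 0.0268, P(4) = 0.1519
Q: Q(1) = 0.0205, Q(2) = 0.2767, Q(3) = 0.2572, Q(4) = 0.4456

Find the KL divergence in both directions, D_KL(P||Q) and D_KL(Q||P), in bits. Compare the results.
D_KL(P||Q) = 1.1830 bits, D_KL(Q||P) = 1.1691 bits. D_KL(P||Q) is larger than D_KL(Q||P) by 0.0139 bits; the two directions differ.

D_KL(P||Q) = Σ P(x) log₂(P(x)/Q(x))

Computing term by term:
  P(1)·log₂(P(1)/Q(1)) = 0.2526·log₂(0.2526/0.0205) = 0.91521
  P(2)·log₂(P(2)/Q(2)) = 0.5687·log₂(0.5687/0.2767) = 0.59108
  P(3)·log₂(P(3)/Q(3)) = 0.0268·log₂(0.0268/0.2572) = -0.08744
  P(4)·log₂(P(4)/Q(4)) = 0.1519·log₂(0.1519/0.4456) = -0.23584

D_KL(P||Q) = 0.91521 + 0.59108 - 0.08744 - 0.23584 = 1.18301 ≈ 1.1830 bits

D_KL(Q||P) = Σ Q(x) log₂(Q(x)/P(x))

Computing term by term:
  Q(1)·log₂(Q(1)/P(1)) = 0.0205·log₂(0.0205/0.2526) = -0.07427
  Q(2)·log₂(Q(2)/P(2)) = 0.2767·log₂(0.2767/0.5687) = -0.28759
  Q(3)·log₂(Q(3)/P(3)) = 0.2572·log₂(0.2572/0.0268) = 0.83914
  Q(4)·log₂(Q(4)/P(4)) = 0.4456·log₂(0.4456/0.1519) = 0.69185

D_KL(Q||P) = -0.07427 - 0.28759 + 0.83914 + 0.69185 = 1.16913 ≈ 1.1691 bits

These are NOT equal (difference: 0.0139 bits). KL divergence is asymmetric: D_KL(P||Q) ≠ D_KL(Q||P) in general.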